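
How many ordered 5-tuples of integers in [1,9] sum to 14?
Coefficient of x^14 in (x + x² + ... + x^9)^5. By inclusion-exclusion on dice exceeding 9: Σ_j (-1)^j C(5,j)·C(14-1-9j, 4) = C(5,0)·C(13,4) - C(5,1)·C(4,4) = 1·715 - 5·1 = 710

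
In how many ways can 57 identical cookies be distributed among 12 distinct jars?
C(57+12-1, 12-1) = C(68, 11) = 1533058025824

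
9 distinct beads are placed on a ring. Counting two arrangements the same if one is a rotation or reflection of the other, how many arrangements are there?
(9-1)!/2 = 40320/2 = 20160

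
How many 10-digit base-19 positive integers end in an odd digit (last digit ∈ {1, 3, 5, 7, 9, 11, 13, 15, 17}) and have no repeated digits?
Last∈{1,3,5,7,9,11,13,15,17}. Last=0: 0. Last nonzero: 9×17×P(17,8) = 149967417600. Total = 149967417600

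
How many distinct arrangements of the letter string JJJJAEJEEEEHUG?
14! / (1! × 1! × 5! × 1! × 5! × 1!) = 6054048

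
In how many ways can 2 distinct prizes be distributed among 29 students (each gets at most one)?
P(29,2) = 29!/(29-2)! = 812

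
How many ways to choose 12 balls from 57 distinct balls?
C(57,12) = 57!/(12!×45!) = 707285522580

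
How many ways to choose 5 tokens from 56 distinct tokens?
C(56,5) = 56!/(5!×51!) = 3819816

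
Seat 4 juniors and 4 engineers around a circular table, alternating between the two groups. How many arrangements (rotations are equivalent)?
Fix one of the juniors: (4-1)! ways for the remaining juniors, × 4! ways for the engineers = 6 × 24 = 144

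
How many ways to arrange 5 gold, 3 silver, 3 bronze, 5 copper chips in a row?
16! / (5! × 3! × 3! × 5!) = 40360320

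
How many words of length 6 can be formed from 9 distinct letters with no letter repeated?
P(9,6) = 9!/(9-6)! = 60480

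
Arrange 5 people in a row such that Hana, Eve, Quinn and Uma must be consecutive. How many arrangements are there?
Treat the 4 as one block: (5-4+1)! × 4! = 2 × 24 = 48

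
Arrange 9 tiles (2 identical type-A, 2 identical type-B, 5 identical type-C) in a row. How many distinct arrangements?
9! / (2! × 2! × 5!) = 756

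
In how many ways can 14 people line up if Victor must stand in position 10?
Fix one position: (14-1)! = 6227020800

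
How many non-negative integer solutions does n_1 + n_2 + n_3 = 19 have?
C(19+3-1, 3-1) = C(21, 2) = 210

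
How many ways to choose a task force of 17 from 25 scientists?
C(25,17) = 25!/(17!×8!) = 1081575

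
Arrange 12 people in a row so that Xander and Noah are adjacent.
Treat as block: (12-1)! × 2! = 39916800 × 2 = 79833600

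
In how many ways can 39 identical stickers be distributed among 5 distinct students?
C(39+5-1, 5-1) = C(43, 4) = 123410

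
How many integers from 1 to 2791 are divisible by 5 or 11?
⌊2791/5⌋ + ⌊2791/11⌋ - ⌊2791/55⌋ = 558 + 253 - 50 = 761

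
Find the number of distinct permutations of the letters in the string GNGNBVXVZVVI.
12! / (2! × 1! × 1! × 2! × 4! × 1! × 1!) = 4989600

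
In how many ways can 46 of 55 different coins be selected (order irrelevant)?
C(55,46) = 55!/(46!×9!) = 6358402050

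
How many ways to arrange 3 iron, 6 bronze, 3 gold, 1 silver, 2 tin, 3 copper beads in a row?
18! / (3! × 6! × 3! × 1! × 2! × 3!) = 20583763200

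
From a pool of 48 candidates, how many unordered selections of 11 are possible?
C(48,11) = 48!/(11!×37!) = 22595200368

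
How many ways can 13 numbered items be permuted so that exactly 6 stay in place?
Choose the 6 fixed points C(13,6) = 1716, derange the rest: !7 = Σ_{j=0}^{7} (-1)^j·7!/j! = 5040 - 5040 + 2520 - 840 + 210 - 42 + 7 - 1 = 1854. Product = 1716 × 1854 = 3181464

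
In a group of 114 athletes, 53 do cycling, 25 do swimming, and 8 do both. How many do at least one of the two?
|A∪B| = |A| + |B| - |A∩B| = 53 + 25 - 8 = 70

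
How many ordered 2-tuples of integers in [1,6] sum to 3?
Coefficient of x^3 in (x + x² + ... + x^6)^2. By inclusion-exclusion on dice exceeding 6: Σ_j (-1)^j C(2,j)·C(3-1-6j, 1) = C(2,0)·C(2,1) = 1·2 = 2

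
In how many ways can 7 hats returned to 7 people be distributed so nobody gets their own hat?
!7 = Σ_{j=0}^{7} (-1)^j·7!/j! = 5040 - 5040 + 2520 - 840 + 210 - 42 + 7 - 1 = 1854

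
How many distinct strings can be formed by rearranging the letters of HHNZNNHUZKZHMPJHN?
17! / (4! × 1! × 3! × 1! × 1! × 1! × 1! × 5!) = 20583763200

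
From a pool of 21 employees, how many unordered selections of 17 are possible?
C(21,17) = 21!/(17!×4!) = 5985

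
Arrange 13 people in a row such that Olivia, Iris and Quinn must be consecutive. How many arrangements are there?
Treat the 3 as one block: (13-3+1)! × 3! = 39916800 × 6 = 239500800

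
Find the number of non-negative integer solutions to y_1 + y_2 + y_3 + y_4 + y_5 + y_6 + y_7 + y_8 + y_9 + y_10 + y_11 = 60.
C(60+11-1, 11-1) = C(70, 10) = 396704524216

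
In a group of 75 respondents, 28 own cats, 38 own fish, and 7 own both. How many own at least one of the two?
|A∪B| = |A| + |B| - |A∩B| = 28 + 38 - 7 = 59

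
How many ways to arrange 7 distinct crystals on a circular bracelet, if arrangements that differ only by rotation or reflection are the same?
(7-1)!/2 = 720/2 = 360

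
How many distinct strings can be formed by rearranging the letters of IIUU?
4! / (2! × 2!) = 6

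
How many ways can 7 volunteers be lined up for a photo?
7! = 5040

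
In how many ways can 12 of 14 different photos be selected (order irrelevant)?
C(14,12) = 14!/(12!×2!) = 91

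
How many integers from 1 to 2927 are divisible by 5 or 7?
⌊2927/5⌋ + ⌊2927/7⌋ - ⌊2927/35⌋ = 585 + 418 - 83 = 920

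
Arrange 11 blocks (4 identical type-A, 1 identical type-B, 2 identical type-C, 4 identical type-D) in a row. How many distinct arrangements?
11! / (4! × 1! × 2! × 4!) = 34650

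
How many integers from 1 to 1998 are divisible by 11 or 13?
⌊1998/11⌋ + ⌊1998/13⌋ - ⌊1998/143⌋ = 181 + 153 - 13 = 321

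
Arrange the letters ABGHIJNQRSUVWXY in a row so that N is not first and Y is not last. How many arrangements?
By inclusion-exclusion: 15! - 2×(15-1)! + (15-2)! = 1307674368000 - 174356582400 + 6227020800 = 1139544806400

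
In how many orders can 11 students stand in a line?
11! = 39916800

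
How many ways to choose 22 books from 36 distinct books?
C(36,22) = 36!/(22!×14!) = 3796297200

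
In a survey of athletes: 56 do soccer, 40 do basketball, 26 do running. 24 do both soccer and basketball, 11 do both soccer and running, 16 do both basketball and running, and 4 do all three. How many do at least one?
|A∪B∪C| = 56+40+26-24-11-16+4 = 75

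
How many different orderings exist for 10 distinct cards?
10! = 3628800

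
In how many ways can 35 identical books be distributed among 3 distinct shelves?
C(35+3-1, 3-1) = C(37, 2) = 666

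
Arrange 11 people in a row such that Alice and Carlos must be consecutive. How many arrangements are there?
Treat the 2 as one block: (11-2+1)! × 2! = 3628800 × 2 = 7257600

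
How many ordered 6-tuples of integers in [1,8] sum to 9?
Coefficient of x^9 in (x + x² + ... + x^8)^6. By inclusion-exclusion on dice exceeding 8: Σ_j (-1)^j C(6,j)·C(9-1-8j, 5) = C(6,0)·C(8,5) = 1·56 = 56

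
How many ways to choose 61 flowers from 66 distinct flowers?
C(66,61) = 66!/(61!×5!) = 8936928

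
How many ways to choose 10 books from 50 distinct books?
C(50,10) = 50!/(10!×40!) = 10272278170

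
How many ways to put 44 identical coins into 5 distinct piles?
C(44+5-1, 5-1) = C(48, 4) = 194580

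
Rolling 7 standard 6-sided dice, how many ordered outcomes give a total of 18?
Coefficient of x^18 in (x + x² + ... + x^6)^7. By inclusion-exclusion on dice exceeding 6: Σ_j (-1)^j C(7,j)·C(18-1-6j, 6) = C(7,0)·C(17,6) - C(7,1)·C(11,6) = 1·12376 - 7·462 = 9142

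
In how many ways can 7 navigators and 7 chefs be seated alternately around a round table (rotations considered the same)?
Fix one of the navigators: (7-1)! ways for the remaining navigators, × 7! ways for the chefs = 720 × 5040 = 3628800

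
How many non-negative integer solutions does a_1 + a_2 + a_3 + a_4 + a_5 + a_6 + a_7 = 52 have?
C(52+7-1, 7-1) = C(58, 6) = 40475358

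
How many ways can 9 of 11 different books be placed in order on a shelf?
P(11,9) = 11!/(11-9)! = 19958400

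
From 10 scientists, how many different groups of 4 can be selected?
C(10,4) = 10!/(4!×6!) = 210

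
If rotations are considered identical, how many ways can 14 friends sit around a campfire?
Circular: fix one position, arrange the rest. (14-1)! = 6227020800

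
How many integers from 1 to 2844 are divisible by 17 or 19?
⌊2844/17⌋ + ⌊2844/19⌋ - ⌊2844/323⌋ = 167 + 149 - 8 = 308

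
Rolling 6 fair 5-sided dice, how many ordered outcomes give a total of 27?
Coefficient of x^27 in (x + x² + ... + x^5)^6. By inclusion-exclusion on dice exceeding 5: Σ_j (-1)^j C(6,j)·C(27-1-5j, 5) = C(6,0)·C(26,5) - C(6,1)·C(21,5) + C(6,2)·C(16,5) - C(6,3)·C(11,5) + C(6,4)·C(6,5) = 1·65780 - 6·20349 + 15·4368 - 20·462 + 15·6 = 56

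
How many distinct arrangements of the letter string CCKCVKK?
7! / (1! × 3! × 3!) = 140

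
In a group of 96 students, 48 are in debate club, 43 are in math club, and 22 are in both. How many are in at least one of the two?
|A∪B| = |A| + |B| - |A∩B| = 48 + 43 - 22 = 69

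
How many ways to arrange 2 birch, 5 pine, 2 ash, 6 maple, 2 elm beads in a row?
17! / (2! × 5! × 2! × 6! × 2!) = 514594080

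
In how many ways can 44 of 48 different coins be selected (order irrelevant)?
C(48,44) = 48!/(44!×4!) = 194580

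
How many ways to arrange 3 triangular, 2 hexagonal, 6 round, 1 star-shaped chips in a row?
12! / (3! × 2! × 6! × 1!) = 55440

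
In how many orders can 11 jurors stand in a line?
11! = 39916800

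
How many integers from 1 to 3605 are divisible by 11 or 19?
⌊3605/11⌋ + ⌊3605/19⌋ - ⌊3605/209⌋ = 327 + 189 - 17 = 499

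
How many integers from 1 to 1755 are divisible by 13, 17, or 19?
⌊1755/13⌋+⌊1755/17⌋+⌊1755/19⌋ - ⌊1755/221⌋-⌊1755/247⌋-⌊1755/323⌋ + ⌊1755/4199⌋ = 135+103+92 - 7-7-5 + 0 = 311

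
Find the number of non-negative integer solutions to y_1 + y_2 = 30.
C(30+2-1, 2-1) = C(31, 1) = 31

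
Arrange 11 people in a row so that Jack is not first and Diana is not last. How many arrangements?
By inclusion-exclusion: 11! - 2×(11-1)! + (11-2)! = 39916800 - 7257600 + 362880 = 33022080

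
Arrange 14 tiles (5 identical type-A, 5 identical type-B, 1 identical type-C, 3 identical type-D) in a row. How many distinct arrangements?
14! / (5! × 5! × 1! × 3!) = 1009008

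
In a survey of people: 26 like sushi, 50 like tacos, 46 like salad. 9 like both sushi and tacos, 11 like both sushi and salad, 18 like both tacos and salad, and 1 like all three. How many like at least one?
|A∪B∪C| = 26+50+46-9-11-18+1 = 85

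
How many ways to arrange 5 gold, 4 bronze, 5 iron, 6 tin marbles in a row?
20! / (5! × 4! × 5! × 6!) = 9777287520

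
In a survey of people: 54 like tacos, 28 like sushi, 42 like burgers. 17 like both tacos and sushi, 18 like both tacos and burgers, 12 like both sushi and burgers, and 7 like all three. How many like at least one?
|A∪B∪C| = 54+28+42-17-18-12+7 = 84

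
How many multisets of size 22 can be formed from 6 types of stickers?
C(22+6-1, 6-1) = C(27, 5) = 80730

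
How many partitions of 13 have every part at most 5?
Let r_j(i) = number of partitions of i into parts ≤ j, for i = 0..13. r_1(i) = 1 for all i; r_j(i) = r_{j-1}(i) + r_j(i-j). Rows j = 2..5: ≤2: 1 1 2 2 3 3 4 4 5 5 6 6 7 7; ≤3: 1 1 2 3 4 5 7 8 10 12 14 16 19 21; ≤4: 1 1 2 3 5 6 9 11 15 18 23 27 34 39; ≤5: 1 1 2 3 5 7 10 13 18 23 30 37 47 57. r_5(13) = 57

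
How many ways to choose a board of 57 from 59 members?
C(59,57) = 59!/(57!×2!) = 1711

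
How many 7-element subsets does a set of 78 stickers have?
C(78,7) = 78!/(7!×71!) = 2641902120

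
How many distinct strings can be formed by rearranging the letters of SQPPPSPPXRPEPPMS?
16! / (1! × 1! × 8! × 3! × 1! × 1! × 1!) = 86486400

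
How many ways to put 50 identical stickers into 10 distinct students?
C(50+10-1, 10-1) = C(59, 9) = 12565671261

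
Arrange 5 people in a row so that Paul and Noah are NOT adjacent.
Total - adjacent = 5! - (5-1)!×2 = 120 - 48 = 72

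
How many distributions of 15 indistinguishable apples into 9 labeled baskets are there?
C(15+9-1, 9-1) = C(23, 8) = 490314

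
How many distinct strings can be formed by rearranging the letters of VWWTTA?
6! / (1! × 2! × 2! × 1!) = 180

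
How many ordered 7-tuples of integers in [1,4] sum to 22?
Coefficient of x^22 in (x + x² + ... + x^4)^7. By inclusion-exclusion on dice exceeding 4: Σ_j (-1)^j C(7,j)·C(22-1-4j, 6) = C(7,0)·C(21,6) - C(7,1)·C(17,6) + C(7,2)·C(13,6) - C(7,3)·C(9,6) = 1·54264 - 7·12376 + 21·1716 - 35·84 = 728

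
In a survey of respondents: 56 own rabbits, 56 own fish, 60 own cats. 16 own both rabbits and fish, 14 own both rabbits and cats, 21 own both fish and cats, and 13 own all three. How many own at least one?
|A∪B∪C| = 56+56+60-16-14-21+13 = 134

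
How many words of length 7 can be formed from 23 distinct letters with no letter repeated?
P(23,7) = 23!/(23-7)! = 1235591280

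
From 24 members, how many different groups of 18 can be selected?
C(24,18) = 24!/(18!×6!) = 134596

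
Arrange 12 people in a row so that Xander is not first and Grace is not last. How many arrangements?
By inclusion-exclusion: 12! - 2×(12-1)! + (12-2)! = 479001600 - 79833600 + 3628800 = 402796800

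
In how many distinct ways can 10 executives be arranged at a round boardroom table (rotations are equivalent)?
Circular: fix one position, arrange the rest. (10-1)! = 362880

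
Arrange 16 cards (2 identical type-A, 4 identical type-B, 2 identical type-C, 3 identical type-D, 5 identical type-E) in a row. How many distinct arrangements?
16! / (2! × 4! × 2! × 3! × 5!) = 302702400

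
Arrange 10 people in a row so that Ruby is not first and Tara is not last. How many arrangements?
By inclusion-exclusion: 10! - 2×(10-1)! + (10-2)! = 3628800 - 725760 + 40320 = 2943360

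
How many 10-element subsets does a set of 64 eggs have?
C(64,10) = 64!/(10!×54!) = 151473214816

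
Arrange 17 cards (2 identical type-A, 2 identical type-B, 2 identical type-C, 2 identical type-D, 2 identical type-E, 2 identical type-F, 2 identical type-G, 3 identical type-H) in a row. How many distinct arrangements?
17! / (2! × 2! × 2! × 2! × 2! × 2! × 2! × 3!) = 463134672000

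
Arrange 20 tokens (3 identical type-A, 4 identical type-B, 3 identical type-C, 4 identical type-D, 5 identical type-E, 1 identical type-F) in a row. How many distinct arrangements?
20! / (3! × 4! × 3! × 4! × 5! × 1!) = 977728752000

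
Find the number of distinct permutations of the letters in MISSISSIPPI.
11! / (1! × 4! × 4! × 2!) = 34650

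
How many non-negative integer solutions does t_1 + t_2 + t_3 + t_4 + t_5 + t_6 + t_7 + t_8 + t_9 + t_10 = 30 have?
C(30+10-1, 10-1) = C(39, 9) = 211915132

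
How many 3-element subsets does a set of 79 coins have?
C(79,3) = 79!/(3!×76!) = 79079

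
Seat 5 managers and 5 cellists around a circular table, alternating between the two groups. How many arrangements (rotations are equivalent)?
Fix one of the managers: (5-1)! ways for the remaining managers, × 5! ways for the cellists = 24 × 120 = 2880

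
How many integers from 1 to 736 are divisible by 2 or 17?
⌊736/2⌋ + ⌊736/17⌋ - ⌊736/34⌋ = 368 + 43 - 21 = 390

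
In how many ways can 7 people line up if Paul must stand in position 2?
Fix one position: (7-1)! = 720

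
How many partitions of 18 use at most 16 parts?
By conjugation, equals partitions of 18 into parts ≤ 16. Let r_j(i) = number of partitions of i into parts ≤ j, for i = 0..18. r_1(i) = 1 for all i; r_j(i) = r_{j-1}(i) + r_j(i-j). Rows j = 2..16: ≤2: 1 1 2 2 3 3 4 4 5 5 6 6 7 7 8 8 9 9 10; ≤3: 1 1 2 3 4 5 7 8 10 12 14 16 19 21 24 27 30 33 37; ≤4: 1 1 2 3 5 6 9 11 15 18 23 27 34 39 47 54 64 72 84; ≤5: 1 1 2 3 5 7 10 13 18 23 30 37 47 57 70 84 101 119 141; ≤6: 1 1 2 3 5 7 11 14 20 26 35 44 58 71 90 110 136 163 199; ≤7: 1 1 2 3 5 7 11 15 21 28 38 49 65 82 105 131 164 201 248; ≤8: 1 1 2 3 5 7 11 15 22 29 40 52 70 89 116 146 186 230 288; ≤9: 1 1 2 3 5 7 11 15 22 30 41 54 73 94 123 157 201 252 318; ≤10: 1 1 2 3 5 7 11 15 22 30 42 55 75 97 128 164 212 267 340; ≤11: 1 1 2 3 5 7 11 15 22 30 42 56 76 99 131 169 219 278 355; ≤12: 1 1 2 3 5 7 11 15 22 30 42 56 77 100 133 172 224 285 366; ≤13: 1 1 2 3 5 7 11 15 22 30 42 56 77 101 134 174 227 290 373; ≤14: 1 1 2 3 5 7 11 15 22 30 42 56 77 101 135 175 229 293 378; ≤15: 1 1 2 3 5 7 11 15 22 30 42 56 77 101 135 176 230 295 381; ≤16: 1 1 2 3 5 7 11 15 22 30 42 56 77 101 135 176 231 296 383. r_16(18) = 383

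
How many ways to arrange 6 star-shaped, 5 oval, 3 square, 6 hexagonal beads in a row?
20! / (6! × 5! × 3! × 6!) = 6518191680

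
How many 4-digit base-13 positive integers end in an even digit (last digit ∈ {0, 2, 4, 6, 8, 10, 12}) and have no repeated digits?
Last∈{0,2,4,6,8,10,12}. Last=0: 1320. Last nonzero: 6×11×P(11,2) = 7260. Total = 8580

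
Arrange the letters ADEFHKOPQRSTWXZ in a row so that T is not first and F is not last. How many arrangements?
By inclusion-exclusion: 15! - 2×(15-1)! + (15-2)! = 1307674368000 - 174356582400 + 6227020800 = 1139544806400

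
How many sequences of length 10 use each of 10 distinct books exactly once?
10! = 3628800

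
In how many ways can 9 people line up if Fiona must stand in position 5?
Fix one position: (9-1)! = 40320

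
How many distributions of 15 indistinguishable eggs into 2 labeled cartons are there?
C(15+2-1, 2-1) = C(16, 1) = 16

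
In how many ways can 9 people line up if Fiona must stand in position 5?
Fix one position: (9-1)! = 40320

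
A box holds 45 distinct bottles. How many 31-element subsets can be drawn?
C(45,31) = 45!/(31!×14!) = 166871334960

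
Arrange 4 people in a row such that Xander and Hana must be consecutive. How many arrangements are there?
Treat the 2 as one block: (4-2+1)! × 2! = 6 × 2 = 12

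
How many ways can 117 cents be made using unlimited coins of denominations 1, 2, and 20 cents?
Coefficient of x^117 in 1/(1-x^1) · 1/(1-x^2) · 1/(1-x^20). Case on j = number of 20-cent coins (j = 0..5); remainder r = 117 - 20j is made from {1,2} in ⌊r/2⌋+1 ways. r = 117, 97, 77, 57, 37, 17 → 59 + 49 + 39 + 29 + 19 + 9 = 204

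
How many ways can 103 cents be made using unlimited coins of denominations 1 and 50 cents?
Coefficient of x^103 in 1/(1-x^1) · 1/(1-x^50). Use j coins of 50 for j = 0..⌊103/50⌋ = 2, the rest in 1s: 2 + 1 = 3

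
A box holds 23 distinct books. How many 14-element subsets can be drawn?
C(23,14) = 23!/(14!×9!) = 817190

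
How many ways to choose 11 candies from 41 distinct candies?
C(41,11) = 41!/(11!×30!) = 3159461968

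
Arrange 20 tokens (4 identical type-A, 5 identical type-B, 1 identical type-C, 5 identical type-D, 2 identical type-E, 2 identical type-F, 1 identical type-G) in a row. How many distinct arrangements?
20! / (4! × 5! × 1! × 5! × 2! × 2! × 1!) = 1759911753600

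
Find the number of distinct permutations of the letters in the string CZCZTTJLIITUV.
13! / (1! × 1! × 1! × 1! × 2! × 3! × 2! × 2!) = 129729600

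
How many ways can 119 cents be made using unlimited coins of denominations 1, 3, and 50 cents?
Coefficient of x^119 in 1/(1-x^1) · 1/(1-x^3) · 1/(1-x^50). Case on j = number of 50-cent coins (j = 0..2); remainder r = 119 - 50j is made from {1,3} in ⌊r/3⌋+1 ways. r = 119, 69, 19 → 40 + 24 + 7 = 71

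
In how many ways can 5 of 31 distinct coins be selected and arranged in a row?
P(31,5) = 31!/(31-5)! = 20389320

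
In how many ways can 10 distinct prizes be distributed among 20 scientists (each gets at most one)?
P(20,10) = 20!/(20-10)! = 670442572800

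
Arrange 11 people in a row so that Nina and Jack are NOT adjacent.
Total - adjacent = 11! - (11-1)!×2 = 39916800 - 7257600 = 32659200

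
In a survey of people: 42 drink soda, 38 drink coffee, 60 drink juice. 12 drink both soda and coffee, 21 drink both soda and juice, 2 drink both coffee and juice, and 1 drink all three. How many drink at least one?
|A∪B∪C| = 42+38+60-12-21-2+1 = 106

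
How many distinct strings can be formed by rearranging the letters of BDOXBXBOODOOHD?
14! / (1! × 2! × 3! × 3! × 5!) = 10090080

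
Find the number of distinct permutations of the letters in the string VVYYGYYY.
8! / (1! × 2! × 5!) = 168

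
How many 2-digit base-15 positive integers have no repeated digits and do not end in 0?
Last digit: 14 nonzero choices. First digit: 13 (nonzero, ≠last). Middle 0: P(13,0) = 1. Total = 182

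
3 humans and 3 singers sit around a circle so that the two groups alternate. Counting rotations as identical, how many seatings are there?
Fix one of the humans: (3-1)! ways for the remaining humans, × 3! ways for the singers = 2 × 6 = 12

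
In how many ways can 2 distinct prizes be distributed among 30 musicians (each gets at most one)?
P(30,2) = 30!/(30-2)! = 870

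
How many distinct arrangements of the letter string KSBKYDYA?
8! / (1! × 2! × 1! × 1! × 2! × 1!) = 10080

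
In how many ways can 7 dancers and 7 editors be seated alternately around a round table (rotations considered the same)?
Fix one of the dancers: (7-1)! ways for the remaining dancers, × 7! ways for the editors = 720 × 5040 = 3628800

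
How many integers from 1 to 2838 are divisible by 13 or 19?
⌊2838/13⌋ + ⌊2838/19⌋ - ⌊2838/247⌋ = 218 + 149 - 11 = 356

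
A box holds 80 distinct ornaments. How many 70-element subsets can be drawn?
C(80,70) = 80!/(70!×10!) = 1646492110120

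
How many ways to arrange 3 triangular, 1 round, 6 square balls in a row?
10! / (3! × 1! × 6!) = 840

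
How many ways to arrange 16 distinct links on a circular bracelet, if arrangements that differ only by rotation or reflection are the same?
(16-1)!/2 = 1307674368000/2 = 653837184000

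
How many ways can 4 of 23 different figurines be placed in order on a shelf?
P(23,4) = 23!/(23-4)! = 212520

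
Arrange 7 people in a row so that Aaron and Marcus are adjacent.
Treat as block: (7-1)! × 2! = 720 × 2 = 1440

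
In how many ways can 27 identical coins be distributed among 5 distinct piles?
C(27+5-1, 5-1) = C(31, 4) = 31465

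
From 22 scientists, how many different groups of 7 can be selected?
C(22,7) = 22!/(7!×15!) = 170544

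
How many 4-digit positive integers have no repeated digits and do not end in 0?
Last digit: 9 nonzero choices. First digit: 8 (nonzero, ≠last). Middle 2: P(8,2) = 56. Total = 4032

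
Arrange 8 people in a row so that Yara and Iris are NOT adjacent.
Total - adjacent = 8! - (8-1)!×2 = 40320 - 10080 = 30240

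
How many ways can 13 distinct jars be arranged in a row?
13! = 6227020800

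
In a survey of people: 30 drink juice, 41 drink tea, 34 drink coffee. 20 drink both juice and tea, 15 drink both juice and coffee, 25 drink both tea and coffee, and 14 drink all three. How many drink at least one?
|A∪B∪C| = 30+41+34-20-15-25+14 = 59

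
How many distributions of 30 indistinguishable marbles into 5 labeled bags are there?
C(30+5-1, 5-1) = C(34, 4) = 46376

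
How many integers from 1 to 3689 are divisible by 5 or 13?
⌊3689/5⌋ + ⌊3689/13⌋ - ⌊3689/65⌋ = 737 + 283 - 56 = 964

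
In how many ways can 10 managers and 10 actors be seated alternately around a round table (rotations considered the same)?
Fix one of the managers: (10-1)! ways for the remaining managers, × 10! ways for the actors = 362880 × 3628800 = 1316818944000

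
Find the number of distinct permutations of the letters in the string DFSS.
4! / (1! × 1! × 2!) = 12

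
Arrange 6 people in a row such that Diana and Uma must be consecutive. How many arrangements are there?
Treat the 2 as one block: (6-2+1)! × 2! = 120 × 2 = 240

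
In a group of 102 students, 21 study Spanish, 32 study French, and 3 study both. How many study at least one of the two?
|A∪B| = |A| + |B| - |A∩B| = 21 + 32 - 3 = 50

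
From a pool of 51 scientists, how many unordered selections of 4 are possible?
C(51,4) = 51!/(4!×47!) = 249900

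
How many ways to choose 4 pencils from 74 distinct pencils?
C(74,4) = 74!/(4!×70!) = 1150626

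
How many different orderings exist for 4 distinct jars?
4! = 24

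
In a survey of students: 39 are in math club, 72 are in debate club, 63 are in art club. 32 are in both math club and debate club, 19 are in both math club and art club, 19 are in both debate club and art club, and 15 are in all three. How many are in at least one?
|A∪B∪C| = 39+72+63-32-19-19+15 = 119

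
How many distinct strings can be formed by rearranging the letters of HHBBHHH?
7! / (2! × 5!) = 21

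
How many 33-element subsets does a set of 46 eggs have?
C(46,33) = 46!/(33!×13!) = 101766230790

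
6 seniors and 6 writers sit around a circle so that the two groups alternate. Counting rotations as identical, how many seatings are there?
Fix one of the seniors: (6-1)! ways for the remaining seniors, × 6! ways for the writers = 120 × 720 = 86400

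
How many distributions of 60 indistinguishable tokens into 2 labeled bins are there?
C(60+2-1, 2-1) = C(61, 1) = 61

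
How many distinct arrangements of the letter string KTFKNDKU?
8! / (1! × 1! × 1! × 1! × 3! × 1!) = 6720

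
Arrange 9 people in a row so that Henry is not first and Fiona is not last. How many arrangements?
By inclusion-exclusion: 9! - 2×(9-1)! + (9-2)! = 362880 - 80640 + 5040 = 287280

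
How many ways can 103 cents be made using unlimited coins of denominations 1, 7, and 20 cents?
Coefficient of x^103 in 1/(1-x^1) · 1/(1-x^7) · 1/(1-x^20). Case on j = number of 20-cent coins (j = 0..5); remainder r = 103 - 20j is made from {1,7} in ⌊r/7⌋+1 ways. r = 103, 83, 63, 43, 23, 3 → 15 + 12 + 10 + 7 + 4 + 1 = 49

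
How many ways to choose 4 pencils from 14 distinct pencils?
C(14,4) = 14!/(4!×10!) = 1001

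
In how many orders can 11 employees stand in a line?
11! = 39916800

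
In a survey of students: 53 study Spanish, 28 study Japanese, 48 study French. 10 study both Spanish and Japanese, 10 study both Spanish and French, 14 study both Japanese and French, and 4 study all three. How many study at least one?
|A∪B∪C| = 53+28+48-10-10-14+4 = 99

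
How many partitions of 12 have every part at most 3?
Let r_j(i) = number of partitions of i into parts ≤ j, for i = 0..12. r_1(i) = 1 for all i; r_j(i) = r_{j-1}(i) + r_j(i-j). Rows j = 2..3: ≤2: 1 1 2 2 3 3 4 4 5 5 6 6 7; ≤3: 1 1 2 3 4 5 7 8 10 12 14 16 19. r_3(12) = 19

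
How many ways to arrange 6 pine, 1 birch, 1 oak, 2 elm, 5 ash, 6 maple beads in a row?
21! / (6! × 1! × 1! × 2! × 5! × 6!) = 410646075840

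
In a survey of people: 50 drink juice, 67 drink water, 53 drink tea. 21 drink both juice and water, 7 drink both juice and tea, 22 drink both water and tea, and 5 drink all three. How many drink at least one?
|A∪B∪C| = 50+67+53-21-7-22+5 = 125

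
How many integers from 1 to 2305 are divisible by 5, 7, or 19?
⌊2305/5⌋+⌊2305/7⌋+⌊2305/19⌋ - ⌊2305/35⌋-⌊2305/95⌋-⌊2305/133⌋ + ⌊2305/665⌋ = 461+329+121 - 65-24-17 + 3 = 808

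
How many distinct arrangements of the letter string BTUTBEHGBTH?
11! / (3! × 2! × 1! × 1! × 3! × 1!) = 554400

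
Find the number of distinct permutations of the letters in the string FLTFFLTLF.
9! / (3! × 2! × 4!) = 1260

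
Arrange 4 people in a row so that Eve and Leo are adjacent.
Treat as block: (4-1)! × 2! = 6 × 2 = 12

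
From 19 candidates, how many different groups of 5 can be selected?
C(19,5) = 19!/(5!×14!) = 11628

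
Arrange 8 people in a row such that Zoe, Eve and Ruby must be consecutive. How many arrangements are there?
Treat the 3 as one block: (8-3+1)! × 3! = 720 × 6 = 4320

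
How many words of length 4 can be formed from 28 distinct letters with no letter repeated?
P(28,4) = 28!/(28-4)! = 491400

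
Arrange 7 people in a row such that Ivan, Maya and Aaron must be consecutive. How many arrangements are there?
Treat the 3 as one block: (7-3+1)! × 3! = 120 × 6 = 720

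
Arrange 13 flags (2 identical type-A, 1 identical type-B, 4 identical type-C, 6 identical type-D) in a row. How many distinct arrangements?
13! / (2! × 1! × 4! × 6!) = 180180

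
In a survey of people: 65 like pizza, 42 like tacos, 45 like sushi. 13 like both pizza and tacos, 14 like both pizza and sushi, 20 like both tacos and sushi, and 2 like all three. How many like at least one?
|A∪B∪C| = 65+42+45-13-14-20+2 = 107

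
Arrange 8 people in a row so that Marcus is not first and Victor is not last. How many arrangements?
By inclusion-exclusion: 8! - 2×(8-1)! + (8-2)! = 40320 - 10080 + 720 = 30960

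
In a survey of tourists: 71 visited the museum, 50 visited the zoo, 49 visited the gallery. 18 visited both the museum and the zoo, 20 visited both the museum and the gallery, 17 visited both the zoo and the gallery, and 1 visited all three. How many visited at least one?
|A∪B∪C| = 71+50+49-18-20-17+1 = 116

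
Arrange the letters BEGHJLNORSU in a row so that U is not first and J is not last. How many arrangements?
By inclusion-exclusion: 11! - 2×(11-1)! + (11-2)! = 39916800 - 7257600 + 362880 = 33022080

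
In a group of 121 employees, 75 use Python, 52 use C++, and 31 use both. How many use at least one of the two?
|A∪B| = |A| + |B| - |A∩B| = 75 + 52 - 31 = 96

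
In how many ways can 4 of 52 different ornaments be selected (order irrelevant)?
C(52,4) = 52!/(4!×48!) = 270725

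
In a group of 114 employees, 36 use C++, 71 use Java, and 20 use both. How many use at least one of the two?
|A∪B| = |A| + |B| - |A∩B| = 36 + 71 - 20 = 87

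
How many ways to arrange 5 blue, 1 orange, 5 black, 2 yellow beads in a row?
13! / (5! × 1! × 5! × 2!) = 216216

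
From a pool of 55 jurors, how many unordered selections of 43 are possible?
C(55,43) = 55!/(43!×12!) = 438729741450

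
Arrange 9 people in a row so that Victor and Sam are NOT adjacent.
Total - adjacent = 9! - (9-1)!×2 = 362880 - 80640 = 282240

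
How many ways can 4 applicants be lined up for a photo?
4! = 24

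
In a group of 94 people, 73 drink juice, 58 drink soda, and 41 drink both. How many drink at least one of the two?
|A∪B| = |A| + |B| - |A∩B| = 73 + 58 - 41 = 90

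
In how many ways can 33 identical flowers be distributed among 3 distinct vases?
C(33+3-1, 3-1) = C(35, 2) = 595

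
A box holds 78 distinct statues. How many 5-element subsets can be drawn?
C(78,5) = 78!/(5!×73!) = 21111090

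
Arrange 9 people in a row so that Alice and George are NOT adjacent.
Total - adjacent = 9! - (9-1)!×2 = 362880 - 80640 = 282240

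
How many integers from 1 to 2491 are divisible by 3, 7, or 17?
⌊2491/3⌋+⌊2491/7⌋+⌊2491/17⌋ - ⌊2491/21⌋-⌊2491/51⌋-⌊2491/119⌋ + ⌊2491/357⌋ = 830+355+146 - 118-48-20 + 6 = 1151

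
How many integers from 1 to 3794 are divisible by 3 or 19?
⌊3794/3⌋ + ⌊3794/19⌋ - ⌊3794/57⌋ = 1264 + 199 - 66 = 1397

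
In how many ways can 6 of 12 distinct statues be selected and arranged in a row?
P(12,6) = 12!/(12-6)! = 665280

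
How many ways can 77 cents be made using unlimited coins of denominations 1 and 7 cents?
Coefficient of x^77 in 1/(1-x^1) · 1/(1-x^7). Use j coins of 7 for j = 0..⌊77/7⌋ = 11, the rest in 1s: 11 + 1 = 12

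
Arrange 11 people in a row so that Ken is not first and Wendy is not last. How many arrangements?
By inclusion-exclusion: 11! - 2×(11-1)! + (11-2)! = 39916800 - 7257600 + 362880 = 33022080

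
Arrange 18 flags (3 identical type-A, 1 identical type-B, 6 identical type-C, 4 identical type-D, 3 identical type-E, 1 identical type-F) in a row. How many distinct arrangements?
18! / (3! × 1! × 6! × 4! × 3! × 1!) = 10291881600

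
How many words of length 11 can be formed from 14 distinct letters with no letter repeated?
P(14,11) = 14!/(14-11)! = 14529715200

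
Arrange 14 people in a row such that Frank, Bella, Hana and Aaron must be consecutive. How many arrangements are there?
Treat the 4 as one block: (14-4+1)! × 4! = 39916800 × 24 = 958003200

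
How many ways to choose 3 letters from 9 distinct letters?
C(9,3) = 9!/(3!×6!) = 84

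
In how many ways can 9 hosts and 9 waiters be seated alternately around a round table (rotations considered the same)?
Fix one of the hosts: (9-1)! ways for the remaining hosts, × 9! ways for the waiters = 40320 × 362880 = 14631321600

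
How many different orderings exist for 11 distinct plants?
11! = 39916800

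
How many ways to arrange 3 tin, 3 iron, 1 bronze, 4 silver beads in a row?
11! / (3! × 3! × 1! × 4!) = 46200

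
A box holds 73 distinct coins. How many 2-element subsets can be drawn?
C(73,2) = 73!/(2!×71!) = 2628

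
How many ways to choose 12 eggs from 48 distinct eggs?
C(48,12) = 48!/(12!×36!) = 69668534468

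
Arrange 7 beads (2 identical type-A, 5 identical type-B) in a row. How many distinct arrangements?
7! / (2! × 5!) = 21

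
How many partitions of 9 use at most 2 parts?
By conjugation, equals partitions of 9 into parts ≤ 2. Let r_j(i) = number of partitions of i into parts ≤ j, for i = 0..9. r_1(i) = 1 for all i; r_j(i) = r_{j-1}(i) + r_j(i-j). Rows j = 2..2: ≤2: 1 1 2 2 3 3 4 4 5 5. r_2(9) = 5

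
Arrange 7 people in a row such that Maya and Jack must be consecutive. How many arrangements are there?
Treat the 2 as one block: (7-2+1)! × 2! = 720 × 2 = 1440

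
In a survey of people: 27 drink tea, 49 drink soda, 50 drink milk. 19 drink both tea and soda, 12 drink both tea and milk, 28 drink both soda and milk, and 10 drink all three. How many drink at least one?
|A∪B∪C| = 27+49+50-19-12-28+10 = 77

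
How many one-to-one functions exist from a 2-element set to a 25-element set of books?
P(25,2) = 25!/(25-2)! = 600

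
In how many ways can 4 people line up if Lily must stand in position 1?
Fix one position: (4-1)! = 6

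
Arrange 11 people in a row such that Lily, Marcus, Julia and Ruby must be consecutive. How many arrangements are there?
Treat the 4 as one block: (11-4+1)! × 4! = 40320 × 24 = 967680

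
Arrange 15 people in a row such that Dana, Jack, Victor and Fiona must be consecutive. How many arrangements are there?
Treat the 4 as one block: (15-4+1)! × 4! = 479001600 × 24 = 11496038400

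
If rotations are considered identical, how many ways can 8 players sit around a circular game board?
Circular: fix one position, arrange the rest. (8-1)! = 5040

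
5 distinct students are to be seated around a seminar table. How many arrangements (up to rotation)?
Circular: fix one position, arrange the rest. (5-1)! = 24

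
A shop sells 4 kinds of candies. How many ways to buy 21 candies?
C(21+4-1, 4-1) = C(24, 3) = 2024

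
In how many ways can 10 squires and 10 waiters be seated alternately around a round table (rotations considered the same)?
Fix one of the squires: (10-1)! ways for the remaining squires, × 10! ways for the waiters = 362880 × 3628800 = 1316818944000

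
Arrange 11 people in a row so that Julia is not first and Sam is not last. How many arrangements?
By inclusion-exclusion: 11! - 2×(11-1)! + (11-2)! = 39916800 - 7257600 + 362880 = 33022080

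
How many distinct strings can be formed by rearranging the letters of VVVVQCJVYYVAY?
13! / (1! × 1! × 3! × 6! × 1! × 1!) = 1441440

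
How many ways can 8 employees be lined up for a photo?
8! = 40320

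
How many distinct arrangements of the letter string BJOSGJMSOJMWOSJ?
15! / (1! × 3! × 1! × 4! × 2! × 3! × 1!) = 756756000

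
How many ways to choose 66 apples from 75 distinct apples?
C(75,66) = 75!/(66!×9!) = 125595622175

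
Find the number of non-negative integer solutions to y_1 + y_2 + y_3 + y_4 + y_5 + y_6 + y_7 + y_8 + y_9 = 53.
C(53+9-1, 9-1) = C(61, 8) = 2944827765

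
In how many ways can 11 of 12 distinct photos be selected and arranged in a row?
P(12,11) = 12!/(12-11)! = 479001600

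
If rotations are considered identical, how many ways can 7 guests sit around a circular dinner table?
Circular: fix one position, arrange the rest. (7-1)! = 720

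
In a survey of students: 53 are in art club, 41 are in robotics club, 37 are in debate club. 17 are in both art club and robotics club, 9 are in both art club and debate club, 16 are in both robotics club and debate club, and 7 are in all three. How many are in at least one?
|A∪B∪C| = 53+41+37-17-9-16+7 = 96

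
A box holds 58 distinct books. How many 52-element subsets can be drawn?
C(58,52) = 58!/(52!×6!) = 40475358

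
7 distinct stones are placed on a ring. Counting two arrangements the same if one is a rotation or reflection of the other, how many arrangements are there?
(7-1)!/2 = 720/2 = 360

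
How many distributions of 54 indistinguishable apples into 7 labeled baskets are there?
C(54+7-1, 7-1) = C(60, 6) = 50063860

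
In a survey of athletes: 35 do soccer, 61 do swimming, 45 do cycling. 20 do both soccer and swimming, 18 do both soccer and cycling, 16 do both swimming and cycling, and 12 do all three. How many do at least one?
|A∪B∪C| = 35+61+45-20-18-16+12 = 99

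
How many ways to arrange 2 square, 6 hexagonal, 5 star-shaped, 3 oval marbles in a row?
16! / (2! × 6! × 5! × 3!) = 20180160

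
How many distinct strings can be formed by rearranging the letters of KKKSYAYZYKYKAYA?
15! / (1! × 1! × 5! × 3! × 5!) = 15135120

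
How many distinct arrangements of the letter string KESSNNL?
7! / (1! × 1! × 2! × 1! × 2!) = 1260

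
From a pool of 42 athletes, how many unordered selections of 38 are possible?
C(42,38) = 42!/(38!×4!) = 111930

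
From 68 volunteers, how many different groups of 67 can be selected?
C(68,67) = 68!/(67!×1!) = 68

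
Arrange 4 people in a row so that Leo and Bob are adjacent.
Treat as block: (4-1)! × 2! = 6 × 2 = 12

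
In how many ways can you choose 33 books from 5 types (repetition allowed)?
C(33+5-1, 5-1) = C(37, 4) = 66045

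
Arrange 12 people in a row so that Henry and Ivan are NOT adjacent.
Total - adjacent = 12! - (12-1)!×2 = 479001600 - 79833600 = 399168000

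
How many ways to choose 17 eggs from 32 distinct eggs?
C(32,17) = 32!/(17!×15!) = 565722720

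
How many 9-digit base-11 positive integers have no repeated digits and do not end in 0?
Last digit: 10 nonzero choices. First digit: 9 (nonzero, ≠last). Middle 7: P(9,7) = 181440. Total = 16329600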